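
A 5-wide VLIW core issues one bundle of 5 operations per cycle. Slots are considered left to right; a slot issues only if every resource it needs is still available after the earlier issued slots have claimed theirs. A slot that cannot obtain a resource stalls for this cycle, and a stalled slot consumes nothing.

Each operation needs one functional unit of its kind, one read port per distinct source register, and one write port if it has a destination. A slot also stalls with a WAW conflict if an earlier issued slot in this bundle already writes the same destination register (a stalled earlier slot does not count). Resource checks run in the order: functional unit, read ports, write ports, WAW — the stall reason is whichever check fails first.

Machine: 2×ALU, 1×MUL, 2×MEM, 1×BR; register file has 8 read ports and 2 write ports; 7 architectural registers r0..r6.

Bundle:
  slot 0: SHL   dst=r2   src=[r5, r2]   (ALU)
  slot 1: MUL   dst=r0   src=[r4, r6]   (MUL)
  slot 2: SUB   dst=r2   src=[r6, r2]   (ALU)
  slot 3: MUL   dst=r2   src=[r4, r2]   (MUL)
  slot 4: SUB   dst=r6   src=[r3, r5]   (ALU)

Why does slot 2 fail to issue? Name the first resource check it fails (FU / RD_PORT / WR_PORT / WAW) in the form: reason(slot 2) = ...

#0 ALU src=r5,r2 dispatched  <A:1 Mu:1 Ld:2 B:1 rd:6 wr:1>
#1 MUL src=r4,r6 dispatched  <A:1 Mu:0 Ld:2 B:1 rd:4 wr:0>
#2 ALU src=r6,r2 held:WR_PORT  <A:1 Mu:0 Ld:2 B:1 rd:4 wr:0>
#3 MUL src=r4,r2 held:FU  <A:1 Mu:0 Ld:2 B:1 rd:4 wr:0>
#4 ALU src=r3,r5 held:WR_PORT  <A:1 Mu:0 Ld:2 B:1 rd:4 wr:0>

reason(slot 2) = WR_PORT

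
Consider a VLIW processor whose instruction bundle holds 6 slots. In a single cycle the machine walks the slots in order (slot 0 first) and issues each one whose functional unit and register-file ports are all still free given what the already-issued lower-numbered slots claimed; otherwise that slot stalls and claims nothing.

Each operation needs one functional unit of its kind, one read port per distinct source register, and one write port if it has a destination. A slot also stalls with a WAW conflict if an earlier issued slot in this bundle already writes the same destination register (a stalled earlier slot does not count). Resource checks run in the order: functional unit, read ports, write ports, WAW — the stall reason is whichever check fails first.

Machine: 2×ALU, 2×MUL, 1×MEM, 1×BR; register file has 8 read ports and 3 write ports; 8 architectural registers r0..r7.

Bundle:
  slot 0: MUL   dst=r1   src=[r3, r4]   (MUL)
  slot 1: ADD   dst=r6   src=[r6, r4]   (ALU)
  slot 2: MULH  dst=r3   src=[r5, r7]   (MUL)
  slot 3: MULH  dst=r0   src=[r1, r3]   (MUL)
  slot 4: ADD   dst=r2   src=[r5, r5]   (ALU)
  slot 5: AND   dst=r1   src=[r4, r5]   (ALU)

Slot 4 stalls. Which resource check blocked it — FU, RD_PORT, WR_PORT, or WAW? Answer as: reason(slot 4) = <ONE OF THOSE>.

(0) want 1×MUL +2rd +1wr — yes → AL2|MU1|ME1|BR1|rd6|wr2
(1) want 1×ALU +2rd +1wr — yes → AL1|MU1|ME1|BR1|rd4|wr1
(2) want 1×MUL +2rd +1wr — yes → AL1|MU0|ME1|BR1|rd2|wr0
(3) want 1×MUL +2rd +1wr — FU → AL1|MU0|ME1|BR1|rd2|wr0
(4) want 1×ALU +1rd +1wr — WR_PORT → AL1|MU0|ME1|BR1|rd2|wr0
(5) want 1×ALU +2rd +1wr — WR_PORT → AL1|MU0|ME1|BR1|rd2|wr0

reason(slot 4) = WR_PORT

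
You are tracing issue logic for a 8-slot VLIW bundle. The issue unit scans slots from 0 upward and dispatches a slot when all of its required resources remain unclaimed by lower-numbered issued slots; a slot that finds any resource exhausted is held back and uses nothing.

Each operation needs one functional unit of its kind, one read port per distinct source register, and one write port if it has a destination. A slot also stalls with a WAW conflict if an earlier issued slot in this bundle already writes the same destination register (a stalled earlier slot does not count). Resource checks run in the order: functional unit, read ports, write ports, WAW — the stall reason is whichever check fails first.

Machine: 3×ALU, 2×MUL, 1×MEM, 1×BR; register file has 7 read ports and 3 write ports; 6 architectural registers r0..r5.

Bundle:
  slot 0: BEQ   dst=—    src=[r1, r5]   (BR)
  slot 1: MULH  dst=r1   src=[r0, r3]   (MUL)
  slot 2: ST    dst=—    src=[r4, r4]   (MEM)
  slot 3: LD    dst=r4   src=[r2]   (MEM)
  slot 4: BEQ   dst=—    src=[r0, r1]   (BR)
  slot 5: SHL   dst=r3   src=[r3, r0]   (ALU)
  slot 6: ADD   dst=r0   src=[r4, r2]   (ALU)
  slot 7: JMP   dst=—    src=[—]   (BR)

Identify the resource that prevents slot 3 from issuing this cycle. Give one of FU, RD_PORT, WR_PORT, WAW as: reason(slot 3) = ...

  0. BR ⇒ go  {3A/2Mu/1Ld/0B | 5r 3w}
  1. MUL→r1 ⇒ go  {3A/1Mu/1Ld/0B | 3r 2w}
  2. MEM ⇒ go  {3A/1Mu/0Ld/0B | 2r 2w}
  3. MEM→r4 ⇒ no(FU)  {3A/1Mu/0Ld/0B | 2r 2w}
  4. BR ⇒ no(FU)  {3A/1Mu/0Ld/0B | 2r 2w}
  5. ALU→r3 ⇒ go  {2A/1Mu/0Ld/0B | 0r 1w}
  6. ALU→r0 ⇒ no(RD_PORT)  {2A/1Mu/0Ld/0B | 0r 1w}
  7. BR ⇒ no(FU)  {2A/1Mu/0Ld/0B | 0r 1w}

reason(slot 3) = FU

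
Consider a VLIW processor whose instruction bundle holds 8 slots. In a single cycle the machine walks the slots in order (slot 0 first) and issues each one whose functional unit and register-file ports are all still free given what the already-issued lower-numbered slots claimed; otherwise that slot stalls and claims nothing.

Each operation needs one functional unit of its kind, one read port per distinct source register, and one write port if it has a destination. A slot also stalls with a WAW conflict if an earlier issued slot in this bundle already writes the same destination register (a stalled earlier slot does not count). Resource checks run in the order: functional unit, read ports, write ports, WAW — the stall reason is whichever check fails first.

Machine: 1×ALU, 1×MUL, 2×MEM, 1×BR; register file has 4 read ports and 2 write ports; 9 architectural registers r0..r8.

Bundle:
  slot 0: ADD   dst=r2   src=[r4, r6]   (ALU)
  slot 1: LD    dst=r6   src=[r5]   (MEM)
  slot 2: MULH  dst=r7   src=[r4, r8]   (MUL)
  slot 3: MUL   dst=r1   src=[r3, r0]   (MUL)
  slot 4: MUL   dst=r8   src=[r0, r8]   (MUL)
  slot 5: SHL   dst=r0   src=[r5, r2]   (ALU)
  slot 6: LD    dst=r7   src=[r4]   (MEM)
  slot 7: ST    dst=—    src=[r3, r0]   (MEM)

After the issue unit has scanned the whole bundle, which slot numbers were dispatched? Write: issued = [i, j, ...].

issued = [0, 1]

(0) want 1×ALU +2rd +1wr — yes → AL0|MU1|ME2|BR1|rd2|wr1
(1) want 1×MEM +1rd +1wr — yes → AL0|MU1|ME1|BR1|rd1|wr0
(2) want 1×MUL +2rd +1wr — RD_PORT → AL0|MU1|ME1|BR1|rd1|wr0
(3) want 1×MUL +2rd +1wr — RD_PORT → AL0|MU1|ME1|BR1|rd1|wr0
(4) want 1×MUL +2rd +1wr — RD_PORT → AL0|MU1|ME1|BR1|rd1|wr0
(5) want 1×ALU +2rd +1wr — FU → AL0|MU1|ME1|BR1|rd1|wr0
(6) want 1×MEM +1rd +1wr — WR_PORT → AL0|MU1|ME1|BR1|rd1|wr0
(7) want 1×MEM +2rd +0wr — RD_PORT → AL0|MU1|ME1|BR1|rd1|wr0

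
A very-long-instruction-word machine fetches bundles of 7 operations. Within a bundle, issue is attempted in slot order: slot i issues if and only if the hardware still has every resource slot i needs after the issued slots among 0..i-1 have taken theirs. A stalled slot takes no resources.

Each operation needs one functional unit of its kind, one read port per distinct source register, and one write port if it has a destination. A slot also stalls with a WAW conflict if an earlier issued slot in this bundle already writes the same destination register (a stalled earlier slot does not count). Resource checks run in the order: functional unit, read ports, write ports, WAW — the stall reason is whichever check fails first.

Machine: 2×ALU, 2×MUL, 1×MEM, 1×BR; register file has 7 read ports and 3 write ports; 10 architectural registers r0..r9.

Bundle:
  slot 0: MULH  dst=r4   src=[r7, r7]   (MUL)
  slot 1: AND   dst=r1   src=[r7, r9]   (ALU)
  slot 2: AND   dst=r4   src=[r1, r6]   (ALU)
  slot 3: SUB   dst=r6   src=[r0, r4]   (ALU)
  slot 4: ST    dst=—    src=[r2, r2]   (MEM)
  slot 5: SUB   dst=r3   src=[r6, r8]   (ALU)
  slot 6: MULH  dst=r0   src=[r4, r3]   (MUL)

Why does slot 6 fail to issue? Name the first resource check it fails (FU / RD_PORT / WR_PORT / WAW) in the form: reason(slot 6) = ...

reason(slot 6) = RD_PORT

(0) want 1×MUL +1rd +1wr — yes → AL2|MU1|ME1|BR1|rd6|wr2
(1) want 1×ALU +2rd +1wr — yes → AL1|MU1|ME1|BR1|rd4|wr1
(2) want 1×ALU +2rd +1wr — WAW → AL1|MU1|ME1|BR1|rd4|wr1
(3) want 1×ALU +2rd +1wr — yes → AL0|MU1|ME1|BR1|rd2|wr0
(4) want 1×MEM +1rd +0wr — yes → AL0|MU1|ME0|BR1|rd1|wr0
(5) want 1×ALU +2rd +1wr — FU → AL0|MU1|ME0|BR1|rd1|wr0
(6) want 1×MUL +2rd +1wr — RD_PORT → AL0|MU1|ME0|BR1|rd1|wr0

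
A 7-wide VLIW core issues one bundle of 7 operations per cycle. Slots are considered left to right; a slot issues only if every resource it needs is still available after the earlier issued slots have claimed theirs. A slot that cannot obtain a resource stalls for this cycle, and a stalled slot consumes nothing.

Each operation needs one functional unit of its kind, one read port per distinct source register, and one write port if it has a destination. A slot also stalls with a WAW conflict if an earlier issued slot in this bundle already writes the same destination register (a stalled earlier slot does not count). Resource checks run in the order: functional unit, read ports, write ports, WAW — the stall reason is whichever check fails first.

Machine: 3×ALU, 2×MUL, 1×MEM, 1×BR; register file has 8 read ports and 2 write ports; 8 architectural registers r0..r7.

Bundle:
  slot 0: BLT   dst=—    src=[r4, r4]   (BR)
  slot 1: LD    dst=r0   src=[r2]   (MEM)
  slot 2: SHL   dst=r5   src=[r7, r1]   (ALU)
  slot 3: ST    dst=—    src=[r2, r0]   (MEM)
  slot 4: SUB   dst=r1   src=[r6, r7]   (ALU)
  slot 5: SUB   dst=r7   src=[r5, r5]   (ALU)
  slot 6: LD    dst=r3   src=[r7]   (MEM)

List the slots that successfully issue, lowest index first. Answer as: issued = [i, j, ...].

issued = [0, 1, 2]

(0) want 1×BR +1rd +0wr — yes → AL3|MU2|ME1|BR0|rd7|wr2
(1) want 1×MEM +1rd +1wr — yes → AL3|MU2|ME0|BR0|rd6|wr1
(2) want 1×ALU +2rd +1wr — yes → AL2|MU2|ME0|BR0|rd4|wr0
(3) want 1×MEM +2rd +0wr — FU → AL2|MU2|ME0|BR0|rd4|wr0
(4) want 1×ALU +2rd +1wr — WR_PORT → AL2|MU2|ME0|BR0|rd4|wr0
(5) want 1×ALU +1rd +1wr — WR_PORT → AL2|MU2|ME0|BR0|rd4|wr0
(6) want 1×MEM +1rd +1wr — FU → AL2|MU2|ME0|BR0|rd4|wr0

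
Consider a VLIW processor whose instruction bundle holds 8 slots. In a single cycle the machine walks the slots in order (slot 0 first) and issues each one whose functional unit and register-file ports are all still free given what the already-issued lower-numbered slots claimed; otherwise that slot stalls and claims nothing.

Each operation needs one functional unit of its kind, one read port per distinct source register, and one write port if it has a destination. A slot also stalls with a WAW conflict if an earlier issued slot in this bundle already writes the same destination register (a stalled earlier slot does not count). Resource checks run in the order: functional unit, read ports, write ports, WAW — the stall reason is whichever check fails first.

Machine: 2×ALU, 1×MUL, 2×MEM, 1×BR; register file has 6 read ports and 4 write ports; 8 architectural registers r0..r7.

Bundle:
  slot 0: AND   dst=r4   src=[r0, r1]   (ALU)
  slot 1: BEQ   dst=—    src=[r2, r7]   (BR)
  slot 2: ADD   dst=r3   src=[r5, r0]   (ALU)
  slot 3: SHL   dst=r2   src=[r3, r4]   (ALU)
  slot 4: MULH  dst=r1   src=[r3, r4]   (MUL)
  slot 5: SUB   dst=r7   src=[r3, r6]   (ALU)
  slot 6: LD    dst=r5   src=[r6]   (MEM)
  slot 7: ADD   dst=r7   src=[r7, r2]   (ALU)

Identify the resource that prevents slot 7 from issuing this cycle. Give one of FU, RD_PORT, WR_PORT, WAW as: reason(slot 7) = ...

slot 0 (ALU): ISSUE — free A1,Mu1,Ld2,B1 rp4 wp3
slot 1 (BR): ISSUE — free A1,Mu1,Ld2,B0 rp2 wp3
slot 2 (ALU): ISSUE — free A0,Mu1,Ld2,B0 rp0 wp2
slot 3 (ALU): stall FU — free A0,Mu1,Ld2,B0 rp0 wp2
slot 4 (MUL): stall RD_PORT — free A0,Mu1,Ld2,B0 rp0 wp2
slot 5 (ALU): stall FU — free A0,Mu1,Ld2,B0 rp0 wp2
slot 6 (MEM): stall RD_PORT — free A0,Mu1,Ld2,B0 rp0 wp2
slot 7 (ALU): stall FU — free A0,Mu1,Ld2,B0 rp0 wp2

reason(slot 7) = FU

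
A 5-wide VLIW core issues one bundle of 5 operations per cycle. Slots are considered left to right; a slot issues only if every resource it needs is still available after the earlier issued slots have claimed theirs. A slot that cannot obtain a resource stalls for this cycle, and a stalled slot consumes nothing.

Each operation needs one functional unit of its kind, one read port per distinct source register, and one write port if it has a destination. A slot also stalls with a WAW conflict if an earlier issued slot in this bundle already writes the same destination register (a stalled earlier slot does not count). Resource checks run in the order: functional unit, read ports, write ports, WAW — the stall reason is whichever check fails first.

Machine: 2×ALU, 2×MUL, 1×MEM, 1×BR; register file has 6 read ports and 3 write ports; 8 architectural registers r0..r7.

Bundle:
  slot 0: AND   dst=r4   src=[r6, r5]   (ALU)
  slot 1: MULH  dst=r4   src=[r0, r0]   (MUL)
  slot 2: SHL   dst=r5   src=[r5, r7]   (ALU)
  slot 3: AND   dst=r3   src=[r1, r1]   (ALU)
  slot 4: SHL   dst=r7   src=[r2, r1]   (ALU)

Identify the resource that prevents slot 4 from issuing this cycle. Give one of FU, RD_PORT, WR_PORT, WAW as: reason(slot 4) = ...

reason(slot 4) = FU

#0 ALU src=r6,r5 dispatched  <A:1 Mu:2 Ld:1 B:1 rd:4 wr:2>
#1 MUL src=r0,r0 held:WAW  <A:1 Mu:2 Ld:1 B:1 rd:4 wr:2>
#2 ALU src=r5,r7 dispatched  <A:0 Mu:2 Ld:1 B:1 rd:2 wr:1>
#3 ALU src=r1,r1 held:FU  <A:0 Mu:2 Ld:1 B:1 rd:2 wr:1>
#4 ALU src=r2,r1 held:FU  <A:0 Mu:2 Ld:1 B:1 rd:2 wr:1>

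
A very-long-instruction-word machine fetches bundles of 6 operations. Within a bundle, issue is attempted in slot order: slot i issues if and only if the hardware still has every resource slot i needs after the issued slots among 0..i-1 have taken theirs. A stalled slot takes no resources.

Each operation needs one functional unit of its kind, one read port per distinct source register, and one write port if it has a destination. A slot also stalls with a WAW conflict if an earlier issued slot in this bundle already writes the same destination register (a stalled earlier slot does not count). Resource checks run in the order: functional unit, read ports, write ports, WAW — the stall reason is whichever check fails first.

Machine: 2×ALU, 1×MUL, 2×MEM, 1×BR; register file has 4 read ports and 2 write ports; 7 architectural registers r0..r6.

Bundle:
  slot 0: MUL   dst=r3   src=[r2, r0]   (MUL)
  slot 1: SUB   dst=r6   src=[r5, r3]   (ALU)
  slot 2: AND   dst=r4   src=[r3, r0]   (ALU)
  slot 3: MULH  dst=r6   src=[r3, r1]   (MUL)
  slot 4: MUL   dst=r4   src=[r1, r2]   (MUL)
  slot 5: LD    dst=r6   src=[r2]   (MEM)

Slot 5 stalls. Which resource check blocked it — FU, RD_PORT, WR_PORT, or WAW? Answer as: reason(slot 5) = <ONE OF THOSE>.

reason(slot 5) = RD_PORT

#0 MUL src=r2,r0 dispatched  <A:2 Mu:0 Ld:2 B:1 rd:2 wr:1>
#1 ALU src=r5,r3 dispatched  <A:1 Mu:0 Ld:2 B:1 rd:0 wr:0>
#2 ALU src=r3,r0 held:RD_PORT  <A:1 Mu:0 Ld:2 B:1 rd:0 wr:0>
#3 MUL src=r3,r1 held:FU  <A:1 Mu:0 Ld:2 B:1 rd:0 wr:0>
#4 MUL src=r1,r2 held:FU  <A:1 Mu:0 Ld:2 B:1 rd:0 wr:0>
#5 MEM src=r2 held:RD_PORT  <A:1 Mu:0 Ld:2 B:1 rd:0 wr:0>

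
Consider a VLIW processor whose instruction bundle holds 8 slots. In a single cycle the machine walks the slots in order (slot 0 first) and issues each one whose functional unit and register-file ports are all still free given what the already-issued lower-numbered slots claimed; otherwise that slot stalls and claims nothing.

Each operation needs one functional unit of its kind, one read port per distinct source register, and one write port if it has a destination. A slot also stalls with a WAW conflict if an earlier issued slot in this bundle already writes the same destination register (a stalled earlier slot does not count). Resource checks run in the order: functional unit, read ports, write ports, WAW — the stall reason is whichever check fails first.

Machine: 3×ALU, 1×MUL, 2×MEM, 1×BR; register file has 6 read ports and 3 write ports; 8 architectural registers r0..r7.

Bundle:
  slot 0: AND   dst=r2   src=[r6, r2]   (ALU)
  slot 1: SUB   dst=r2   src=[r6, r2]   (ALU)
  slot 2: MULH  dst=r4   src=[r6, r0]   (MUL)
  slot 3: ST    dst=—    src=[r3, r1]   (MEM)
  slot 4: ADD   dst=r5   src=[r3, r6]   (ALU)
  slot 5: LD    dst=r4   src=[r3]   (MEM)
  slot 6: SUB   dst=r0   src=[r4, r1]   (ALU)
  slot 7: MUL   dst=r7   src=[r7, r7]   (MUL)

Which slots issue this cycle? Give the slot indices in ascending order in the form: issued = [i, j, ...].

[0] ALU needs rd=2 wr=1: ok; after: ALU=2 MUL=1 MEM=2 BR=1, R=4, W=2
[1] ALU needs rd=2 wr=1: WAW; after: ALU=2 MUL=1 MEM=2 BR=1, R=4, W=2
[2] MUL needs rd=2 wr=1: ok; after: ALU=2 MUL=0 MEM=2 BR=1, R=2, W=1
[3] MEM needs rd=2 wr=0: ok; after: ALU=2 MUL=0 MEM=1 BR=1, R=0, W=1
[4] ALU needs rd=2 wr=1: RD_PORT; after: ALU=2 MUL=0 MEM=1 BR=1, R=0, W=1
[5] MEM needs rd=1 wr=1: RD_PORT; after: ALU=2 MUL=0 MEM=1 BR=1, R=0, W=1
[6] ALU needs rd=2 wr=1: RD_PORT; after: ALU=2 MUL=0 MEM=1 BR=1, R=0, W=1
[7] MUL needs rd=1 wr=1: FU; after: ALU=2 MUL=0 MEM=1 BR=1, R=0, W=1

issued = [0, 2, 3]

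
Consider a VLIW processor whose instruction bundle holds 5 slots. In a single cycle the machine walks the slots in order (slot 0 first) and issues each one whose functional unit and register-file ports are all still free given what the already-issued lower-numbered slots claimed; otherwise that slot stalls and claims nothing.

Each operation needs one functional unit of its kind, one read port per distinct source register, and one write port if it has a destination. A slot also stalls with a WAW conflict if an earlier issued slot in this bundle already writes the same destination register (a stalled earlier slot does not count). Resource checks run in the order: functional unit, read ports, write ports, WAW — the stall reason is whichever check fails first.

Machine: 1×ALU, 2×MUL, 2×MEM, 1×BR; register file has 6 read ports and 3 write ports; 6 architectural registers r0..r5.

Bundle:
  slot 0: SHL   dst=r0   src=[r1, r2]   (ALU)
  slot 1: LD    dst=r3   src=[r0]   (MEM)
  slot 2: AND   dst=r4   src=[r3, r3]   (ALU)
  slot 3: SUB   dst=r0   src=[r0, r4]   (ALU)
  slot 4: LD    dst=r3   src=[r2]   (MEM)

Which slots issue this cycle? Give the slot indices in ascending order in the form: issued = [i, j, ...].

issued = [0, 1]

slot 0 (ALU): ISSUE — free A0,Mu2,Ld2,B1 rp4 wp2
slot 1 (MEM): ISSUE — free A0,Mu2,Ld1,B1 rp3 wp1
slot 2 (ALU): stall FU — free A0,Mu2,Ld1,B1 rp3 wp1
slot 3 (ALU): stall FU — free A0,Mu2,Ld1,B1 rp3 wp1
slot 4 (MEM): stall WAW — free A0,Mu2,Ld1,B1 rp3 wp1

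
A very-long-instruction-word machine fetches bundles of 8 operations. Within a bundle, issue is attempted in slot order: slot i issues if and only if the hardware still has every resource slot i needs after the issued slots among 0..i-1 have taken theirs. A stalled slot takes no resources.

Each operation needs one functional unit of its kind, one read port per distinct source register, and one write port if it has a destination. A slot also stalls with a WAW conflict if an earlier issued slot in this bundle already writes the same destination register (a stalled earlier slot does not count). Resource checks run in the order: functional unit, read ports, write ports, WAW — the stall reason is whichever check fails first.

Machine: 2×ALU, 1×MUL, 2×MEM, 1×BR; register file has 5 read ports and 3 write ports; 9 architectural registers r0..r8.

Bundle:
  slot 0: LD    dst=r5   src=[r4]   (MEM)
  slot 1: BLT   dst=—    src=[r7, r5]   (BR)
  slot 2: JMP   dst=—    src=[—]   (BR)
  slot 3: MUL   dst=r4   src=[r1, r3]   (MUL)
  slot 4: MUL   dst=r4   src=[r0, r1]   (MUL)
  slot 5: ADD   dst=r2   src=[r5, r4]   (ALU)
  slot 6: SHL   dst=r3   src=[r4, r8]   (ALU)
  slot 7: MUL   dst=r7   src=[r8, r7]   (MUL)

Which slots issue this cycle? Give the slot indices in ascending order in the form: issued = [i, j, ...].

(0) want 1×MEM +1rd +1wr — yes → AL2|MU1|ME1|BR1|rd4|wr2
(1) want 1×BR +2rd +0wr — yes → AL2|MU1|ME1|BR0|rd2|wr2
(2) want 1×BR +0rd +0wr — FU → AL2|MU1|ME1|BR0|rd2|wr2
(3) want 1×MUL +2rd +1wr — yes → AL2|MU0|ME1|BR0|rd0|wr1
(4) want 1×MUL +2rd +1wr — FU → AL2|MU0|ME1|BR0|rd0|wr1
(5) want 1×ALU +2rd +1wr — RD_PORT → AL2|MU0|ME1|BR0|rd0|wr1
(6) want 1×ALU +2rd +1wr — RD_PORT → AL2|MU0|ME1|BR0|rd0|wr1
(7) want 1×MUL +2rd +1wr — FU → AL2|MU0|ME1|BR0|rd0|wr1

issued = [0, 1, 3]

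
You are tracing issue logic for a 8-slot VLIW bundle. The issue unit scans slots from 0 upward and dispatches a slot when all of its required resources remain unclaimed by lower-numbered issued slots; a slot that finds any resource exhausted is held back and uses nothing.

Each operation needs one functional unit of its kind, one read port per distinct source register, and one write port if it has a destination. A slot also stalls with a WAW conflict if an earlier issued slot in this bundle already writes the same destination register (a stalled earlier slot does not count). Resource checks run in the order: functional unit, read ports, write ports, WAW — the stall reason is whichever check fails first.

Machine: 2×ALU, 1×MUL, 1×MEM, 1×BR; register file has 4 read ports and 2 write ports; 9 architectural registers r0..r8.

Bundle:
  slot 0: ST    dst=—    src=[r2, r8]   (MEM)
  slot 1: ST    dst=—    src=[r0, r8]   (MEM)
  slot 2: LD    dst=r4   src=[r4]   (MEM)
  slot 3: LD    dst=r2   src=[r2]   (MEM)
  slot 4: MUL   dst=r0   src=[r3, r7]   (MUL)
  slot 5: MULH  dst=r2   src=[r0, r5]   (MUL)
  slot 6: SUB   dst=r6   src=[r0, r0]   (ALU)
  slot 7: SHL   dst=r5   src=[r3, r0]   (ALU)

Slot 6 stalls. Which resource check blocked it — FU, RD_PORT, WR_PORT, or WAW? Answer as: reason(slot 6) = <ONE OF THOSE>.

reason(slot 6) = RD_PORT

(0) want 1×MEM +2rd +0wr — yes → AL2|MU1|ME0|BR1|rd2|wr2
(1) want 1×MEM +2rd +0wr — FU → AL2|MU1|ME0|BR1|rd2|wr2
(2) want 1×MEM +1rd +1wr — FU → AL2|MU1|ME0|BR1|rd2|wr2
(3) want 1×MEM +1rd +1wr — FU → AL2|MU1|ME0|BR1|rd2|wr2
(4) want 1×MUL +2rd +1wr — yes → AL2|MU0|ME0|BR1|rd0|wr1
(5) want 1×MUL +2rd +1wr — FU → AL2|MU0|ME0|BR1|rd0|wr1
(6) want 1×ALU +1rd +1wr — RD_PORT → AL2|MU0|ME0|BR1|rd0|wr1
(7) want 1×ALU +2rd +1wr — RD_PORT → AL2|MU0|ME0|BR1|rd0|wr1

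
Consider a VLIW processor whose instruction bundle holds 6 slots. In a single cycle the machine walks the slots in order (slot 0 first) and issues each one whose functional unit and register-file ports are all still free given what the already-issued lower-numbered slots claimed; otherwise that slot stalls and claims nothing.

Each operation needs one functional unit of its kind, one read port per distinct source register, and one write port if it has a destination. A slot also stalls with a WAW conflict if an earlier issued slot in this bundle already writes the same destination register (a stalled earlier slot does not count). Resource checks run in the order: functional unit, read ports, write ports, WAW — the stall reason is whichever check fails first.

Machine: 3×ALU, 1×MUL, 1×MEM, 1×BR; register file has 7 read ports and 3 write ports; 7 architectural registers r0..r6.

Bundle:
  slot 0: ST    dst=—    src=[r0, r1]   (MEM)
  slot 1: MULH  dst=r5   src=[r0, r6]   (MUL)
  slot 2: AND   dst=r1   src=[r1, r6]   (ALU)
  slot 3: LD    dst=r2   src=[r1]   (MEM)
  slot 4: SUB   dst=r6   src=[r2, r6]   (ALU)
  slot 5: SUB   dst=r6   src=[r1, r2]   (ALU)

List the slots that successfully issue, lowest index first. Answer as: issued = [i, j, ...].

issued = [0, 1, 2]

  0. MEM ⇒ go  {3A/1Mu/0Ld/1B | 5r 3w}
  1. MUL→r5 ⇒ go  {3A/0Mu/0Ld/1B | 3r 2w}
  2. ALU→r1 ⇒ go  {2A/0Mu/0Ld/1B | 1r 1w}
  3. MEM→r2 ⇒ no(FU)  {2A/0Mu/0Ld/1B | 1r 1w}
  4. ALU→r6 ⇒ no(RD_PORT)  {2A/0Mu/0Ld/1B | 1r 1w}
  5. ALU→r6 ⇒ no(RD_PORT)  {2A/0Mu/0Ld/1B | 1r 1w}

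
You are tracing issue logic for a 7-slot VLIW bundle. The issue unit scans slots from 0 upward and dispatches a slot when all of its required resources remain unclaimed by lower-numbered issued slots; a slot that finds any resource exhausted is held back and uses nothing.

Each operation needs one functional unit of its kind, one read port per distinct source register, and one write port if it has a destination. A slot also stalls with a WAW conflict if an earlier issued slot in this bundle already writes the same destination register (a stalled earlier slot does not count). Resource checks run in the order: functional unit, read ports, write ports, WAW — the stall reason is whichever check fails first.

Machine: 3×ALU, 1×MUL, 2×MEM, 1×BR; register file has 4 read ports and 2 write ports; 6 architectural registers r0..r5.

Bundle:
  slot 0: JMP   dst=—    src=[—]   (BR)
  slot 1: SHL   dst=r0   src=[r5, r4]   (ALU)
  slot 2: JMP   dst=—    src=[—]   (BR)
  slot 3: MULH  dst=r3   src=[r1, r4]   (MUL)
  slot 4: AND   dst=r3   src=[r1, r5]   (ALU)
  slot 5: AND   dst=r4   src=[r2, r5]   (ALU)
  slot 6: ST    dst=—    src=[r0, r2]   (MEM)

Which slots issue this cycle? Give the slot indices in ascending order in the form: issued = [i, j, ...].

issued = [0, 1, 3]

#0 BR src=- dispatched  <A:3 Mu:1 Ld:2 B:0 rd:4 wr:2>
#1 ALU src=r5,r4 dispatched  <A:2 Mu:1 Ld:2 B:0 rd:2 wr:1>
#2 BR src=- held:FU  <A:2 Mu:1 Ld:2 B:0 rd:2 wr:1>
#3 MUL src=r1,r4 dispatched  <A:2 Mu:0 Ld:2 B:0 rd:0 wr:0>
#4 ALU src=r1,r5 held:RD_PORT  <A:2 Mu:0 Ld:2 B:0 rd:0 wr:0>
#5 ALU src=r2,r5 held:RD_PORT  <A:2 Mu:0 Ld:2 B:0 rd:0 wr:0>
#6 MEM src=r0,r2 held:RD_PORT  <A:2 Mu:0 Ld:2 B:0 rd:0 wr:0>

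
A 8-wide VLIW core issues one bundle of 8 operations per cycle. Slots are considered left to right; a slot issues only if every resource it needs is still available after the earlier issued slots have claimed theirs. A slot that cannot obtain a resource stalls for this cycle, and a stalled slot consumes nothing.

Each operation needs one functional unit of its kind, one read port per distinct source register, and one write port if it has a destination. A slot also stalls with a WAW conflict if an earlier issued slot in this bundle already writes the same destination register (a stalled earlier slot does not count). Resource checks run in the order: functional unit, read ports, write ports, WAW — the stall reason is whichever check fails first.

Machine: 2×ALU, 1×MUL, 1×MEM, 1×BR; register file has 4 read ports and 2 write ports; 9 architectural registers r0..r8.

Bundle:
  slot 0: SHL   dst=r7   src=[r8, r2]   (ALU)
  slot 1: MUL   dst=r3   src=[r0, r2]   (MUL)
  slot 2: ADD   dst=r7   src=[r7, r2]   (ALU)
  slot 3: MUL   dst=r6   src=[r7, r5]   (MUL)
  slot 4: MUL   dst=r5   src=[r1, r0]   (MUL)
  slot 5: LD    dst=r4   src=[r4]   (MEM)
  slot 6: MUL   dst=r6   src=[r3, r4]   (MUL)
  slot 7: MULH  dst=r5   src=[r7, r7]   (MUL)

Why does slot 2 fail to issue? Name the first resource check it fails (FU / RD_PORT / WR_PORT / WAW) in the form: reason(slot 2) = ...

reason(slot 2) = RD_PORT

#0 ALU src=r8,r2 dispatched  <A:1 Mu:1 Ld:1 B:1 rd:2 wr:1>
#1 MUL src=r0,r2 dispatched  <A:1 Mu:0 Ld:1 B:1 rd:0 wr:0>
#2 ALU src=r7,r2 held:RD_PORT  <A:1 Mu:0 Ld:1 B:1 rd:0 wr:0>
#3 MUL src=r7,r5 held:FU  <A:1 Mu:0 Ld:1 B:1 rd:0 wr:0>
#4 MUL src=r1,r0 held:FU  <A:1 Mu:0 Ld:1 B:1 rd:0 wr:0>
#5 MEM src=r4 held:RD_PORT  <A:1 Mu:0 Ld:1 B:1 rd:0 wr:0>
#6 MUL src=r3,r4 held:FU  <A:1 Mu:0 Ld:1 B:1 rd:0 wr:0>
#7 MUL src=r7,r7 held:FU  <A:1 Mu:0 Ld:1 B:1 rd:0 wr:0>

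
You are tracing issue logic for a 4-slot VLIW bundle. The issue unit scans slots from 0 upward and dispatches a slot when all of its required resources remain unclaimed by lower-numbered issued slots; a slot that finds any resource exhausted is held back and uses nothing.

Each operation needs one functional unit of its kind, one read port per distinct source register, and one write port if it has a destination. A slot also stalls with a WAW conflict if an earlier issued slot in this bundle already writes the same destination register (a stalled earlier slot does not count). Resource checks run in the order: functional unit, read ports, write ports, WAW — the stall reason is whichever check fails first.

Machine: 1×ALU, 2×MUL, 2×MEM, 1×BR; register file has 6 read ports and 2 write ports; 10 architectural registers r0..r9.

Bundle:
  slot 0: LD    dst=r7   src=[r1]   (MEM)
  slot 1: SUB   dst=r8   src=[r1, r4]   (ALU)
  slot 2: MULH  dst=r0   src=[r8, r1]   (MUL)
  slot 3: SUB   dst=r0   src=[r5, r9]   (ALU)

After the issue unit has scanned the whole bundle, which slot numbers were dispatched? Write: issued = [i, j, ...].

slot 0 (MEM): ISSUE — free A1,Mu2,Ld1,B1 rp5 wp1
slot 1 (ALU): ISSUE — free A0,Mu2,Ld1,B1 rp3 wp0
slot 2 (MUL): stall WR_PORT — free A0,Mu2,Ld1,B1 rp3 wp0
slot 3 (ALU): stall FU — free A0,Mu2,Ld1,B1 rp3 wp0

issued = [0, 1]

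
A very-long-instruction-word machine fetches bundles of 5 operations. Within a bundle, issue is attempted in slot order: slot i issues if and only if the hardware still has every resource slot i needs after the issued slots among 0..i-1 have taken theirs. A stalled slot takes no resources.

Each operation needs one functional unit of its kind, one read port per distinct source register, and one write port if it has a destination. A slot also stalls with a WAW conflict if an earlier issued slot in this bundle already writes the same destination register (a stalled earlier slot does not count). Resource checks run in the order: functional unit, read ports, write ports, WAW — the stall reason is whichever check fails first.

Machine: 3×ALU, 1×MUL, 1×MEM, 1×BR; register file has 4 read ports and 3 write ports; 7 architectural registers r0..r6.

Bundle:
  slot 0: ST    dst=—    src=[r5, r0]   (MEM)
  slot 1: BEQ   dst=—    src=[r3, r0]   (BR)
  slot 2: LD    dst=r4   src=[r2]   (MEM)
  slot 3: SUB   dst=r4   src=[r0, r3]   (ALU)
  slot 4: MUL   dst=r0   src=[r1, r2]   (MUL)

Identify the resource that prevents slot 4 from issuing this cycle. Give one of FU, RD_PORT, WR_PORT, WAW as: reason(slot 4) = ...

slot 0 (MEM): ISSUE — free A3,Mu1,Ld0,B1 rp2 wp3
slot 1 (BR): ISSUE — free A3,Mu1,Ld0,B0 rp0 wp3
slot 2 (MEM): stall FU — free A3,Mu1,Ld0,B0 rp0 wp3
slot 3 (ALU): stall RD_PORT — free A3,Mu1,Ld0,B0 rp0 wp3
slot 4 (MUL): stall RD_PORT — free A3,Mu1,Ld0,B0 rp0 wp3

reason(slot 4) = RD_PORT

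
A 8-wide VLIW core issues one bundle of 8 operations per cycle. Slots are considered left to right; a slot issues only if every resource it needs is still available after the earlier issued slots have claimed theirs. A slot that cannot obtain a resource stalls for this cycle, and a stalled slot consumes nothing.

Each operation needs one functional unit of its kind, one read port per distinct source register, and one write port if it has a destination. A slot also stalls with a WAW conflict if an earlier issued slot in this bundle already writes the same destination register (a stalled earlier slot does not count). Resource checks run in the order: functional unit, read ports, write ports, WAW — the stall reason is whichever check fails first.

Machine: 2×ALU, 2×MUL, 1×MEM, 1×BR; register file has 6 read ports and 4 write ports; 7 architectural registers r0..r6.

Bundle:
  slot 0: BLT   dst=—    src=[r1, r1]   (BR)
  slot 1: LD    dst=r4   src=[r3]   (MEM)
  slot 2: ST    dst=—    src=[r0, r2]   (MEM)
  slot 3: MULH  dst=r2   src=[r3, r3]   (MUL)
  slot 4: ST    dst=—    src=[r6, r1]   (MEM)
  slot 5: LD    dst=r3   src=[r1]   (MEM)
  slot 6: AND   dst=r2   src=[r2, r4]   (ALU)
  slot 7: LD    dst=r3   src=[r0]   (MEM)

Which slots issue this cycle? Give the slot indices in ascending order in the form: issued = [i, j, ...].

slot 0 (BR): ISSUE — free A2,Mu2,Ld1,B0 rp5 wp4
slot 1 (MEM): ISSUE — free A2,Mu2,Ld0,B0 rp4 wp3
slot 2 (MEM): stall FU — free A2,Mu2,Ld0,B0 rp4 wp3
slot 3 (MUL): ISSUE — free A2,Mu1,Ld0,B0 rp3 wp2
slot 4 (MEM): stall FU — free A2,Mu1,Ld0,B0 rp3 wp2
slot 5 (MEM): stall FU — free A2,Mu1,Ld0,B0 rp3 wp2
slot 6 (ALU): stall WAW — free A2,Mu1,Ld0,B0 rp3 wp2
slot 7 (MEM): stall FU — free A2,Mu1,Ld0,B0 rp3 wp2

issued = [0, 1, 3]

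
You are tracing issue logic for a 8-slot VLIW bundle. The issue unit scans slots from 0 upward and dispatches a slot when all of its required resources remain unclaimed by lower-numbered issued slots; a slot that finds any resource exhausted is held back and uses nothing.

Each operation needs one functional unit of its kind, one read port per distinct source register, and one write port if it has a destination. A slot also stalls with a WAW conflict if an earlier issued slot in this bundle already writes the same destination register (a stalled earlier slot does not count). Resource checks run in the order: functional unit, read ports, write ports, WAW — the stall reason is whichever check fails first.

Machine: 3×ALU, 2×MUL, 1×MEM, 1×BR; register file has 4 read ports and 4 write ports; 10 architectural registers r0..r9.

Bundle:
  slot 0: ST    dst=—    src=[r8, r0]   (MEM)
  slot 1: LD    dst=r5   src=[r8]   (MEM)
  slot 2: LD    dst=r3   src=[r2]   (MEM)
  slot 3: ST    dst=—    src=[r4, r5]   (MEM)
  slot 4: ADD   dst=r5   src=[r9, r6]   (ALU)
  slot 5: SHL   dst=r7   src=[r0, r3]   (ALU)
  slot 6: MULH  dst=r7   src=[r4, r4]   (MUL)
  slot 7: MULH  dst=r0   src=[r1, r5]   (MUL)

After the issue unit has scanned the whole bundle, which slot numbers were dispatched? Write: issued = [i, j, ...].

#0 MEM src=r8,r0 dispatched  <A:3 Mu:2 Ld:0 B:1 rd:2 wr:4>
#1 MEM src=r8 held:FU  <A:3 Mu:2 Ld:0 B:1 rd:2 wr:4>
#2 MEM src=r2 held:FU  <A:3 Mu:2 Ld:0 B:1 rd:2 wr:4>
#3 MEM src=r4,r5 held:FU  <A:3 Mu:2 Ld:0 B:1 rd:2 wr:4>
#4 ALU src=r9,r6 dispatched  <A:2 Mu:2 Ld:0 B:1 rd:0 wr:3>
#5 ALU src=r0,r3 held:RD_PORT  <A:2 Mu:2 Ld:0 B:1 rd:0 wr:3>
#6 MUL src=r4,r4 held:RD_PORT  <A:2 Mu:2 Ld:0 B:1 rd:0 wr:3>
#7 MUL src=r1,r5 held:RD_PORT  <A:2 Mu:2 Ld:0 B:1 rd:0 wr:3>

issued = [0, 4]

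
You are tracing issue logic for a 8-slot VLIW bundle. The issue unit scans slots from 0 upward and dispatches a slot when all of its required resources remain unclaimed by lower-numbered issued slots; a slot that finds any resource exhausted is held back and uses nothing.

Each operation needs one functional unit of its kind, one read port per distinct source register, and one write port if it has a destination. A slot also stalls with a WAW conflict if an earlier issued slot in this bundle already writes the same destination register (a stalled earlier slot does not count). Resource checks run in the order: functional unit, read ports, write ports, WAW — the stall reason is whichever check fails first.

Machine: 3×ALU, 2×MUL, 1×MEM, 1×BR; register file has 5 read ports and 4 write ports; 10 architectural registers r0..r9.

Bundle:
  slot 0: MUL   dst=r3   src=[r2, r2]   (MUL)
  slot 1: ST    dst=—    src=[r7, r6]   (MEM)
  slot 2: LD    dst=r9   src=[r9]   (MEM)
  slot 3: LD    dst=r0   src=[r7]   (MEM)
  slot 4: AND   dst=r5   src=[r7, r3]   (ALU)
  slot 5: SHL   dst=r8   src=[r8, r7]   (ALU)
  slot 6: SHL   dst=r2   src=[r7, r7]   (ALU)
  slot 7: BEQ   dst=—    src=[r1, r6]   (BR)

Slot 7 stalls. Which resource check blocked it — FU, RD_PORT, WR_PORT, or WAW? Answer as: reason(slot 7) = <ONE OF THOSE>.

(0) want 1×MUL +1rd +1wr — yes → AL3|MU1|ME1|BR1|rd4|wr3
(1) want 1×MEM +2rd +0wr — yes → AL3|MU1|ME0|BR1|rd2|wr3
(2) want 1×MEM +1rd +1wr — FU → AL3|MU1|ME0|BR1|rd2|wr3
(3) want 1×MEM +1rd +1wr — FU → AL3|MU1|ME0|BR1|rd2|wr3
(4) want 1×ALU +2rd +1wr — yes → AL2|MU1|ME0|BR1|rd0|wr2
(5) want 1×ALU +2rd +1wr — RD_PORT → AL2|MU1|ME0|BR1|rd0|wr2
(6) want 1×ALU +1rd +1wr — RD_PORT → AL2|MU1|ME0|BR1|rd0|wr2
(7) want 1×BR +2rd +0wr — RD_PORT → AL2|MU1|ME0|BR1|rd0|wr2

reason(slot 7) = RD_PORT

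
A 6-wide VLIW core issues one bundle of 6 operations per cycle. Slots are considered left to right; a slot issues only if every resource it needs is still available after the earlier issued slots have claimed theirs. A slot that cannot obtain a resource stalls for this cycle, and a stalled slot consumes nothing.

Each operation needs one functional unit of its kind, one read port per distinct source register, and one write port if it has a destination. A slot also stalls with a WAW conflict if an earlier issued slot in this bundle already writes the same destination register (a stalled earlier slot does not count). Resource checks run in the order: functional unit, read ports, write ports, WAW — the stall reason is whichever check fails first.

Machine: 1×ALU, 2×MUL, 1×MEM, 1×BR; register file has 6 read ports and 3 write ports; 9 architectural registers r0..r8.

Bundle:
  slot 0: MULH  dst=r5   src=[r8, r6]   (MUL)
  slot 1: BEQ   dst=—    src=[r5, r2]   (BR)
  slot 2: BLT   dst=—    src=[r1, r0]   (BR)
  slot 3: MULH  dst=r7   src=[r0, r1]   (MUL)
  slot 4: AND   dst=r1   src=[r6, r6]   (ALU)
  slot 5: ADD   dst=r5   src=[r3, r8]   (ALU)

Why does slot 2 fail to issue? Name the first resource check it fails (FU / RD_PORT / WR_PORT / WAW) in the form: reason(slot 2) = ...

reason(slot 2) = FU

slot 0 (MUL): ISSUE — free A1,Mu1,Ld1,B1 rp4 wp2
slot 1 (BR): ISSUE — free A1,Mu1,Ld1,B0 rp2 wp2
slot 2 (BR): stall FU — free A1,Mu1,Ld1,B0 rp2 wp2
slot 3 (MUL): ISSUE — free A1,Mu0,Ld1,B0 rp0 wp1
slot 4 (ALU): stall RD_PORT — free A1,Mu0,Ld1,B0 rp0 wp1
slot 5 (ALU): stall RD_PORT — free A1,Mu0,Ld1,B0 rp0 wp1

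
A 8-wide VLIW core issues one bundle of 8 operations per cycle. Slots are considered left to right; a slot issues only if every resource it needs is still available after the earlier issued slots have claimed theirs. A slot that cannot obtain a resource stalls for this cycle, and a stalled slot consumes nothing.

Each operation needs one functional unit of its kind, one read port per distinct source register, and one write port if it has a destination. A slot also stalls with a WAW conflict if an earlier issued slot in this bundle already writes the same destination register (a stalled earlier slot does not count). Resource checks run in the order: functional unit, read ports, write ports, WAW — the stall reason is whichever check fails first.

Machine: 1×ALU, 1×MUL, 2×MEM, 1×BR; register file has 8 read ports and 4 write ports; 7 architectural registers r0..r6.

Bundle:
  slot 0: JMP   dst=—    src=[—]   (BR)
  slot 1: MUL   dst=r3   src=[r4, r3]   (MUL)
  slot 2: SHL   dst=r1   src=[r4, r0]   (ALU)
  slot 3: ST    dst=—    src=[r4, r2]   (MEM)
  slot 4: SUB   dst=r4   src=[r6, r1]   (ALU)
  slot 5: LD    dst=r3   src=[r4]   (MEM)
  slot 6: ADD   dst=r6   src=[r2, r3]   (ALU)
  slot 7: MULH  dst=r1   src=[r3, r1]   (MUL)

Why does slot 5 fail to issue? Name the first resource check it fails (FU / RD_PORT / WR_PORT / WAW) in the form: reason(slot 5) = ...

reason(slot 5) = WAW

#0 BR src=- dispatched  <A:1 Mu:1 Ld:2 B:0 rd:8 wr:4>
#1 MUL src=r4,r3 dispatched  <A:1 Mu:0 Ld:2 B:0 rd:6 wr:3>
#2 ALU src=r4,r0 dispatched  <A:0 Mu:0 Ld:2 B:0 rd:4 wr:2>
#3 MEM src=r4,r2 dispatched  <A:0 Mu:0 Ld:1 B:0 rd:2 wr:2>
#4 ALU src=r6,r1 held:FU  <A:0 Mu:0 Ld:1 B:0 rd:2 wr:2>
#5 MEM src=r4 held:WAW  <A:0 Mu:0 Ld:1 B:0 rd:2 wr:2>
#6 ALU src=r2,r3 held:FU  <A:0 Mu:0 Ld:1 B:0 rd:2 wr:2>
#7 MUL src=r3,r1 held:FU  <A:0 Mu:0 Ld:1 B:0 rd:2 wr:2>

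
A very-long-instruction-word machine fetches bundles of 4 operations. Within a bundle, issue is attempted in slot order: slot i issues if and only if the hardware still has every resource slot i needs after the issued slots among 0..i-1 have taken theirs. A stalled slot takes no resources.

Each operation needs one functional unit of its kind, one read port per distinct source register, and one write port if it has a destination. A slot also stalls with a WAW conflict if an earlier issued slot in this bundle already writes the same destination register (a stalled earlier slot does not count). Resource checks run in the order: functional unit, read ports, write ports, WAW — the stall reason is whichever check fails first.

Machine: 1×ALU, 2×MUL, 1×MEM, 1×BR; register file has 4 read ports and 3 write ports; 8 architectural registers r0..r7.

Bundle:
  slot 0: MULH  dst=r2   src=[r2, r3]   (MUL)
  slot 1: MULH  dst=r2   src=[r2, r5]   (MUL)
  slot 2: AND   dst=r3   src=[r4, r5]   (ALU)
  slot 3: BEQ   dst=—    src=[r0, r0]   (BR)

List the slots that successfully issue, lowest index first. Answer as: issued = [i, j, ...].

issued = [0, 2]

[0] MUL needs rd=2 wr=1: ok; after: ALU=1 MUL=1 MEM=1 BR=1, R=2, W=2
[1] MUL needs rd=2 wr=1: WAW; after: ALU=1 MUL=1 MEM=1 BR=1, R=2, W=2
[2] ALU needs rd=2 wr=1: ok; after: ALU=0 MUL=1 MEM=1 BR=1, R=0, W=1
[3] BR needs rd=1 wr=0: RD_PORT; after: ALU=0 MUL=1 MEM=1 BR=1, R=0, W=1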